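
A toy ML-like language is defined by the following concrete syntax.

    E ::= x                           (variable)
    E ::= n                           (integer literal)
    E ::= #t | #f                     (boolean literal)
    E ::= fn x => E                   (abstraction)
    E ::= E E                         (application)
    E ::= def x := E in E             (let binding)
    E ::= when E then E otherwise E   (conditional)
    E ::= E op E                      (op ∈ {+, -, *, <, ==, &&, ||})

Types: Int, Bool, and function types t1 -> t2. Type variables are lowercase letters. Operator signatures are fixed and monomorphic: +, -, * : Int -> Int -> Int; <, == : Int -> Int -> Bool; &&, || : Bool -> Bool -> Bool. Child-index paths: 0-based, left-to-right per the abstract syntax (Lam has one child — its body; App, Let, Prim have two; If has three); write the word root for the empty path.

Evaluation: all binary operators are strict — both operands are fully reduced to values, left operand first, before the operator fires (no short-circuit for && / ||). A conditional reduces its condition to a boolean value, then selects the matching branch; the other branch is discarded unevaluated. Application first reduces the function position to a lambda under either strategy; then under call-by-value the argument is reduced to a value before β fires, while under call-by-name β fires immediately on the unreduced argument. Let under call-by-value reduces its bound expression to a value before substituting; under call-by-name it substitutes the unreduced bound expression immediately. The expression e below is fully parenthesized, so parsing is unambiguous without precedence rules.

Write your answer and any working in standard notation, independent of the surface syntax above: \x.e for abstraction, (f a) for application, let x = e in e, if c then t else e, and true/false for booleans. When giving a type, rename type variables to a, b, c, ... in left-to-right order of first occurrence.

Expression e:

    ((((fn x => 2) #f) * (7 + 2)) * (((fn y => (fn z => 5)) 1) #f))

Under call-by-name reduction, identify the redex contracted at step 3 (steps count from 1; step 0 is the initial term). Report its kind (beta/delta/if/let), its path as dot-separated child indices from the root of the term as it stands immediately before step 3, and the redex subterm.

Answer: delta at 0 : (2 * 9)

Working:
step 0: ((((\x.2) false) * (7 + 2)) * (((\y.(\z.5)) 1) false))
step 1: [beta@0.0] ((2 * (7 + 2)) * (((\y.(\z.5)) 1) false))
step 2: [delta@0.1] ((2 * 9) * (((\y.(\z.5)) 1) false))
step 3: [delta@0] (18 * (((\y.(\z.5)) 1) false))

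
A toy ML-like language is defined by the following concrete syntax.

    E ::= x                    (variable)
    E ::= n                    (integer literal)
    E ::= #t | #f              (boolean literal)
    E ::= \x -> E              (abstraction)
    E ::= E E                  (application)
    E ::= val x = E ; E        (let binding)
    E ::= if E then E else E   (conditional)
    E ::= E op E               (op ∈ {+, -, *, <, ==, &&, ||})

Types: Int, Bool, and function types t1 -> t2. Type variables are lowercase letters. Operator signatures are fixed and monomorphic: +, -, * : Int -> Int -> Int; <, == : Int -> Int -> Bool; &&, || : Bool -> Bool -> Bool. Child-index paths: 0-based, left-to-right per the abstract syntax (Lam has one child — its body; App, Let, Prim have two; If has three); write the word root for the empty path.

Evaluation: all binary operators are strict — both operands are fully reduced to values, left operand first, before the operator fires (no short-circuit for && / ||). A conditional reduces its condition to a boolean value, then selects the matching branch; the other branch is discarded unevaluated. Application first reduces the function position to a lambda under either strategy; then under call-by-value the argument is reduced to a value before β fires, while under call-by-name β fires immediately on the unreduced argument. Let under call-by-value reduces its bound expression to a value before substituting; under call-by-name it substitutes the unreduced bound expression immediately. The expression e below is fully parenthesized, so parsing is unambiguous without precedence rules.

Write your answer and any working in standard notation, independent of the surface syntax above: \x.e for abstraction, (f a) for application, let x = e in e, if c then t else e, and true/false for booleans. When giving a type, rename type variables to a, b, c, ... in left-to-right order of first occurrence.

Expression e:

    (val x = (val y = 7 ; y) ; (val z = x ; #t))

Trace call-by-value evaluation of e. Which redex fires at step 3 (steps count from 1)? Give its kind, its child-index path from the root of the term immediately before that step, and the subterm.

Answer: let at root : (let z = 7 in true)

Working:
step 0: (let x = (let y = 7 in y) in (let z = x in true))
step 1: [let@0] (let x = 7 in (let z = x in true))
step 2: [let@root] (let z = 7 in true)
step 3: [let@root] true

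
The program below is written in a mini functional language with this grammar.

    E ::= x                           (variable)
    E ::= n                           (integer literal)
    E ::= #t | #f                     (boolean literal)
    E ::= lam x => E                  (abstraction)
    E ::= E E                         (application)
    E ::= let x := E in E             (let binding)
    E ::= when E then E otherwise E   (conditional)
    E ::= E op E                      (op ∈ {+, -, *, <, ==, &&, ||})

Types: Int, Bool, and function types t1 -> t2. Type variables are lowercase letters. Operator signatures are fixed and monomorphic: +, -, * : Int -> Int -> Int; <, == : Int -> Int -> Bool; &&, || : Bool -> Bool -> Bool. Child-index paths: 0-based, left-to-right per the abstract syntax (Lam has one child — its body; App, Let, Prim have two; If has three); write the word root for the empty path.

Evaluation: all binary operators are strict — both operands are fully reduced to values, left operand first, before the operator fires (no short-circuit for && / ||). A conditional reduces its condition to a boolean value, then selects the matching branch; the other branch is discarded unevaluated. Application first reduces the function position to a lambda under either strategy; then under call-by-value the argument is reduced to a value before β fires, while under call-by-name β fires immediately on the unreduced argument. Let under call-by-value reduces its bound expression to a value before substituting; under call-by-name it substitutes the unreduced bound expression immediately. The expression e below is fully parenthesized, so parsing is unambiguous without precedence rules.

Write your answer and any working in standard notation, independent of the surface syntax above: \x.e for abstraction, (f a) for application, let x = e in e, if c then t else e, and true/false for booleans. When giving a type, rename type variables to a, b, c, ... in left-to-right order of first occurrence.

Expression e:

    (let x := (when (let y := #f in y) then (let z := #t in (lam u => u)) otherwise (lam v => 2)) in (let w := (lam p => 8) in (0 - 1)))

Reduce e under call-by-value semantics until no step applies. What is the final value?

Answer: -1

Trace:
step 0: (let x = (if (let y = false in y) then (let z = true in (\u.u)) else (\v.2)) in (let w = (\p.8) in (0 - 1)))
step 1: [let@0.0] (let x = (if false then (let z = true in (\u.u)) else (\v.2)) in (let w = (\p.8) in (0 - 1)))
step 2: [if@0] (let x = (\v.2) in (let w = (\p.8) in (0 - 1)))
step 3: [let@root] (let w = (\p.8) in (0 - 1))
step 4: [let@root] (0 - 1)
step 5: [delta@root] -1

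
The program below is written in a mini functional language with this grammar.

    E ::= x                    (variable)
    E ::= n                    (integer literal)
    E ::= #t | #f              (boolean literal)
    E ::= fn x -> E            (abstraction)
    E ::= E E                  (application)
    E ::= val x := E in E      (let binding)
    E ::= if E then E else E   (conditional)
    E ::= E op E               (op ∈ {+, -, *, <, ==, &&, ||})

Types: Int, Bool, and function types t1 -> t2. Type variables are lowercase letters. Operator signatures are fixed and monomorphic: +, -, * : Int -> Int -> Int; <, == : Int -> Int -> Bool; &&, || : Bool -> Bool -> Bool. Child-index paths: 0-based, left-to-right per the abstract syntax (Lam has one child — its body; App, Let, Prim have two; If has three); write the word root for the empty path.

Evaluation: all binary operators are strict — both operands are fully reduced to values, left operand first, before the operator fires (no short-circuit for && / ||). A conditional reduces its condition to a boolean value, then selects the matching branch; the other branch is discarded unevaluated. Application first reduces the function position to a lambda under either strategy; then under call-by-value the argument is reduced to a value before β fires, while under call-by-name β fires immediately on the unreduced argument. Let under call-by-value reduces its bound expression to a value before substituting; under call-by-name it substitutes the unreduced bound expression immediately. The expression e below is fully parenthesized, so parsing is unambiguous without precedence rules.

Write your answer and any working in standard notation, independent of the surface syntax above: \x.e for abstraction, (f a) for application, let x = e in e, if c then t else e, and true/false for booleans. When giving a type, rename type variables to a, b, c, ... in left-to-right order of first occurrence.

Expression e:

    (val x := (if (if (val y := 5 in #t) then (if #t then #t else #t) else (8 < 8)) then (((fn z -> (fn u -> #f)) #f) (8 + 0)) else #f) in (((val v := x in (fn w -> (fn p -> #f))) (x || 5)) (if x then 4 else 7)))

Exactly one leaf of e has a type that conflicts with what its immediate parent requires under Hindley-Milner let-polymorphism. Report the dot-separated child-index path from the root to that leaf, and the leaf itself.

Answer: 1.0.1.1 : 5

Trace:
let y : Int
  unify Bool ~ Bool
  unify Bool ~ Bool
  unify Bool ~ Bool
  unify Int ~ Int
  unify Int ~ Int
  unify Bool ~ Bool
  unify Bool ~ Bool
\u._ : b -> Bool
\z._ : a -> b -> Bool
  unify a -> b -> Bool ~ Bool -> c
  unify a ~ Bool
  unify b -> Bool ~ c
_ _ : b -> Bool
  unify Int ~ Int
  unify Int ~ Int
  unify b -> Bool ~ Int -> d
  unify b ~ Int
  unify Bool ~ d
_ _ : Bool
  unify Bool ~ Bool
let x : Bool
x : Bool
let v : Bool
\p._ : f -> Bool
\w._ : e -> f -> Bool
x : Bool
  unify Bool ~ Bool
  unify Int ~ Bool
  FAIL: mismatch Int ~ Bool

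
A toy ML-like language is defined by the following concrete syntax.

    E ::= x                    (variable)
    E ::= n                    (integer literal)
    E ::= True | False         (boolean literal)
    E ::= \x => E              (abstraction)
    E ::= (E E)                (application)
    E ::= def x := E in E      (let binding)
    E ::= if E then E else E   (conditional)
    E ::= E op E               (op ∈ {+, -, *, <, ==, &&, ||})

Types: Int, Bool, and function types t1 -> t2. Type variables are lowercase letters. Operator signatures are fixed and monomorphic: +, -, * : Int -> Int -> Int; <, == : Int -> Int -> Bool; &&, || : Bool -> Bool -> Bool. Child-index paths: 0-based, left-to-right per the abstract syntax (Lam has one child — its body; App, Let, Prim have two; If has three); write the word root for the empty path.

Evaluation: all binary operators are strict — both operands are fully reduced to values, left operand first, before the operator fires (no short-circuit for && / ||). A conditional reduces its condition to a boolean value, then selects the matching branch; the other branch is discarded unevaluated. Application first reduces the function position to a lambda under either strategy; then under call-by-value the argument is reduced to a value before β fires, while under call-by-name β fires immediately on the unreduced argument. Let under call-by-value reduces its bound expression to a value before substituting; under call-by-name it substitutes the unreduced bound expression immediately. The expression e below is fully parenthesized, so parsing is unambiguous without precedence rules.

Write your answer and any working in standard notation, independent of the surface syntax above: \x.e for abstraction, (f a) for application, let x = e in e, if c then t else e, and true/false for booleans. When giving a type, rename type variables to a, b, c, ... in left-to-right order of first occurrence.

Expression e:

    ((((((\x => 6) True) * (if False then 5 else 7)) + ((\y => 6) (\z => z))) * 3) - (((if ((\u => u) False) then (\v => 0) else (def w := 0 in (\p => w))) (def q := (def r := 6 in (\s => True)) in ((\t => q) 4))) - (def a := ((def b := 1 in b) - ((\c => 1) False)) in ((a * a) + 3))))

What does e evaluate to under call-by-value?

Working:
step 0: ((((((\x.6) true) * (if false then 5 else 7)) + ((\y.6) (\z.z))) * 3) - (((if ((\u.u) false) then (\v.0) else (let w = 0 in (\p.w))) (let q = (let r = 6 in (\s.true)) in ((\t.q) 4))) - (let a = ((let b = 1 in b) - ((\c.1) false)) in ((a * a) + 3))))
step 1: [beta@0.0.0.0] ((((6 * (if false then 5 else 7)) + ((\y.6) (\z.z))) * 3) - (((if ((\u.u) false) then (\v.0) else (let w = 0 in (\p.w))) (let q = (let r = 6 in (\s.true)) in ((\t.q) 4))) - (let a = ((let b = 1 in b) - ((\c.1) false)) in ((a * a) + 3))))
step 2: [if@0.0.0.1] ((((6 * 7) + ((\y.6) (\z.z))) * 3) - (((if ((\u.u) false) then (\v.0) else (let w = 0 in (\p.w))) (let q = (let r = 6 in (\s.true)) in ((\t.q) 4))) - (let a = ((let b = 1 in b) - ((\c.1) false)) in ((a * a) + 3))))
step 3: [delta@0.0.0] (((42 + ((\y.6) (\z.z))) * 3) - (((if ((\u.u) false) then (\v.0) else (let w = 0 in (\p.w))) (let q = (let r = 6 in (\s.true)) in ((\t.q) 4))) - (let a = ((let b = 1 in b) - ((\c.1) false)) in ((a * a) + 3))))
step 4: [beta@0.0.1] (((42 + 6) * 3) - (((if ((\u.u) false) then (\v.0) else (let w = 0 in (\p.w))) (let q = (let r = 6 in (\s.true)) in ((\t.q) 4))) - (let a = ((let b = 1 in b) - ((\c.1) false)) in ((a * a) + 3))))
step 5: [delta@0.0] ((48 * 3) - (((if ((\u.u) false) then (\v.0) else (let w = 0 in (\p.w))) (let q = (let r = 6 in (\s.true)) in ((\t.q) 4))) - (let a = ((let b = 1 in b) - ((\c.1) false)) in ((a * a) + 3))))
step 6: [delta@0] (144 - (((if ((\u.u) false) then (\v.0) else (let w = 0 in (\p.w))) (let q = (let r = 6 in (\s.true)) in ((\t.q) 4))) - (let a = ((let b = 1 in b) - ((\c.1) false)) in ((a * a) + 3))))
step 7: [beta@1.0.0.0] (144 - (((if false then (\v.0) else (let w = 0 in (\p.w))) (let q = (let r = 6 in (\s.true)) in ((\t.q) 4))) - (let a = ((let b = 1 in b) - ((\c.1) false)) in ((a * a) + 3))))
step 8: [if@1.0.0] (144 - (((let w = 0 in (\p.w)) (let q = (let r = 6 in (\s.true)) in ((\t.q) 4))) - (let a = ((let b = 1 in b) - ((\c.1) false)) in ((a * a) + 3))))
step 9: [let@1.0.0] (144 - (((\p.0) (let q = (let r = 6 in (\s.true)) in ((\t.q) 4))) - (let a = ((let b = 1 in b) - ((\c.1) false)) in ((a * a) + 3))))
step 10: [let@1.0.1.0] (144 - (((\p.0) (let q = (\s.true) in ((\t.q) 4))) - (let a = ((let b = 1 in b) - ((\c.1) false)) in ((a * a) + 3))))
step 11: [let@1.0.1] (144 - (((\p.0) ((\t.(\s.true)) 4)) - (let a = ((let b = 1 in b) - ((\c.1) false)) in ((a * a) + 3))))
step 12: [beta@1.0.1] (144 - (((\p.0) (\s.true)) - (let a = ((let b = 1 in b) - ((\c.1) false)) in ((a * a) + 3))))
step 13: [beta@1.0] (144 - (0 - (let a = ((let b = 1 in b) - ((\c.1) false)) in ((a * a) + 3))))
step 14: [let@1.1.0.0] (144 - (0 - (let a = (1 - ((\c.1) false)) in ((a * a) + 3))))
step 15: [beta@1.1.0.1] (144 - (0 - (let a = (1 - 1) in ((a * a) + 3))))
step 16: [delta@1.1.0] (144 - (0 - (let a = 0 in ((a * a) + 3))))
step 17: [let@1.1] (144 - (0 - ((0 * 0) + 3)))
step 18: [delta@1.1.0] (144 - (0 - (0 + 3)))
step 19: [delta@1.1] (144 - (0 - 3))
step 20: [delta@1] (144 - -3)
step 21: [delta@root] 147

Answer: 147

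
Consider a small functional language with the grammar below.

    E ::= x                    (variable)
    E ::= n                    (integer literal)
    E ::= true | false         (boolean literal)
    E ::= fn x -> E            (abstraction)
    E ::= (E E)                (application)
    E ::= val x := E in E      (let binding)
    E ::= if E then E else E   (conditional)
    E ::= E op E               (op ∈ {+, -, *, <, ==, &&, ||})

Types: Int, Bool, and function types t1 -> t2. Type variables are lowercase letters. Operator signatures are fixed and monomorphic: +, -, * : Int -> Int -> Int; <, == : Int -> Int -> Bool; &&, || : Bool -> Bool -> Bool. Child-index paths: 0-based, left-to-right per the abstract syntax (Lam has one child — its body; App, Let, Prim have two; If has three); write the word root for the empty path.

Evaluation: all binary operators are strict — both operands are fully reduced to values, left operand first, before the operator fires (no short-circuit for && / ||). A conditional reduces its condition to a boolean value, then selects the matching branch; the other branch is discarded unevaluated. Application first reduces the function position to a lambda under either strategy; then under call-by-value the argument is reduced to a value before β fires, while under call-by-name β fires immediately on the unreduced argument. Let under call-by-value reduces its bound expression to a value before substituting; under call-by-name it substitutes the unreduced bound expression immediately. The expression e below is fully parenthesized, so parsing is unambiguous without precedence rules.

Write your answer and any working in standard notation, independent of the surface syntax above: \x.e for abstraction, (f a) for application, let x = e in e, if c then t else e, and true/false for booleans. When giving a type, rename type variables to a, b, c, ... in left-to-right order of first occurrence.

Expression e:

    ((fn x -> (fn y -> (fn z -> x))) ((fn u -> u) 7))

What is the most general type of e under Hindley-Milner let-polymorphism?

Trace:
x : a
\z._ : c -> a
\y._ : b -> c -> a
\x._ : a -> b -> c -> a
u : d
\u._ : d -> d
  unify d -> d ~ Int -> e
  unify d ~ Int
  unify Int ~ e
_ _ : Int
  unify a -> b -> c -> a ~ Int -> f
  unify a ~ Int
  unify b -> c -> Int ~ f
_ _ : b -> c -> Int

Answer: a -> b -> Int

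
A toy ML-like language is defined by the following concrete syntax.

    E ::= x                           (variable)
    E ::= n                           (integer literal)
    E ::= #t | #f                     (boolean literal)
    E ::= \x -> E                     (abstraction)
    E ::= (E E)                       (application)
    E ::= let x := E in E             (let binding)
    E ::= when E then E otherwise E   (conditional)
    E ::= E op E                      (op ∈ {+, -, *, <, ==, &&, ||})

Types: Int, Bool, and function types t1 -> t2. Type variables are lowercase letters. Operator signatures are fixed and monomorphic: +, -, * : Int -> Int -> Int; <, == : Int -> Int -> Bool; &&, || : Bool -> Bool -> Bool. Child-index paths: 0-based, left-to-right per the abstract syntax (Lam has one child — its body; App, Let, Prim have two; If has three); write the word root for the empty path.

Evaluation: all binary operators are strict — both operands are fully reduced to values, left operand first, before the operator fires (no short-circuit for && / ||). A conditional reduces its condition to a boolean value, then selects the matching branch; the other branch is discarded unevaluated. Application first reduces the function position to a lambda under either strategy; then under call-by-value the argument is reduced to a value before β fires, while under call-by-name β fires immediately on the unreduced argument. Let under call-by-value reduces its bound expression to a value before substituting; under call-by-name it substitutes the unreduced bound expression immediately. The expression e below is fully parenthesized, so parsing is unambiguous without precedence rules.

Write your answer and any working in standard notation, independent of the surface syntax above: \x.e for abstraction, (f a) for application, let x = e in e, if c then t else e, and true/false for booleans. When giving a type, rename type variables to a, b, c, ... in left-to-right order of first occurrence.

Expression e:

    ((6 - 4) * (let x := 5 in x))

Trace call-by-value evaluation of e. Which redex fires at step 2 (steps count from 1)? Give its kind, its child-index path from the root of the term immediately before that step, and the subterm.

Derivation:
step 0: ((6 - 4) * (let x = 5 in x))
step 1: [delta@0] (2 * (let x = 5 in x))
step 2: [let@1] (2 * 5)

Answer: let at 1 : (let x = 5 in x)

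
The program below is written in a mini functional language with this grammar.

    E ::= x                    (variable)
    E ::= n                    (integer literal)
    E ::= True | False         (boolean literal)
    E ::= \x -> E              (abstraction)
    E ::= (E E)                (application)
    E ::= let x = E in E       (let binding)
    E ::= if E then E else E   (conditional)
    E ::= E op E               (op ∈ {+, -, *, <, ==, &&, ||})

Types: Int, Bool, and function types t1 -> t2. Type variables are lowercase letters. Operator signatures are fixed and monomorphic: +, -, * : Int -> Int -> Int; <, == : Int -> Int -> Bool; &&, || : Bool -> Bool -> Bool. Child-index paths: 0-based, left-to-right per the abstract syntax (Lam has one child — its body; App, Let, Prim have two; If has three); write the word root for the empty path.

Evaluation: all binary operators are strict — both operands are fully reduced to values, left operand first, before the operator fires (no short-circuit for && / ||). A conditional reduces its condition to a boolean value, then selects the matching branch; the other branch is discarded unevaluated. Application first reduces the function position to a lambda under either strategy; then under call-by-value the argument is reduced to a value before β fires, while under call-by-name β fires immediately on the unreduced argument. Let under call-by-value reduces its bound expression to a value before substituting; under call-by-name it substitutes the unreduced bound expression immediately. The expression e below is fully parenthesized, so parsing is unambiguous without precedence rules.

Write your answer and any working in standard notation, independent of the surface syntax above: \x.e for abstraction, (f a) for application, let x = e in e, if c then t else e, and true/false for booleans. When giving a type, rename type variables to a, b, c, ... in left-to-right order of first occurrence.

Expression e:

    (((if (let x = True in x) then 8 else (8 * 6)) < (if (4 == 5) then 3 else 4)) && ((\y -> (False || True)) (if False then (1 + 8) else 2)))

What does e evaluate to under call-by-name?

Answer: false

Working:
step 0: (((if (let x = true in x) then 8 else (8 * 6)) < (if (4 == 5) then 3 else 4)) && ((\y.(false || true)) (if false then (1 + 8) else 2)))
step 1: [let@0.0.0] (((if true then 8 else (8 * 6)) < (if (4 == 5) then 3 else 4)) && ((\y.(false || true)) (if false then (1 + 8) else 2)))
step 2: [if@0.0] ((8 < (if (4 == 5) then 3 else 4)) && ((\y.(false || true)) (if false then (1 + 8) else 2)))
step 3: [delta@0.1.0] ((8 < (if false then 3 else 4)) && ((\y.(false || true)) (if false then (1 + 8) else 2)))
step 4: [if@0.1] ((8 < 4) && ((\y.(false || true)) (if false then (1 + 8) else 2)))
step 5: [delta@0] (false && ((\y.(false || true)) (if false then (1 + 8) else 2)))
step 6: [beta@1] (false && (false || true))
step 7: [delta@1] (false && true)
step 8: [delta@root] false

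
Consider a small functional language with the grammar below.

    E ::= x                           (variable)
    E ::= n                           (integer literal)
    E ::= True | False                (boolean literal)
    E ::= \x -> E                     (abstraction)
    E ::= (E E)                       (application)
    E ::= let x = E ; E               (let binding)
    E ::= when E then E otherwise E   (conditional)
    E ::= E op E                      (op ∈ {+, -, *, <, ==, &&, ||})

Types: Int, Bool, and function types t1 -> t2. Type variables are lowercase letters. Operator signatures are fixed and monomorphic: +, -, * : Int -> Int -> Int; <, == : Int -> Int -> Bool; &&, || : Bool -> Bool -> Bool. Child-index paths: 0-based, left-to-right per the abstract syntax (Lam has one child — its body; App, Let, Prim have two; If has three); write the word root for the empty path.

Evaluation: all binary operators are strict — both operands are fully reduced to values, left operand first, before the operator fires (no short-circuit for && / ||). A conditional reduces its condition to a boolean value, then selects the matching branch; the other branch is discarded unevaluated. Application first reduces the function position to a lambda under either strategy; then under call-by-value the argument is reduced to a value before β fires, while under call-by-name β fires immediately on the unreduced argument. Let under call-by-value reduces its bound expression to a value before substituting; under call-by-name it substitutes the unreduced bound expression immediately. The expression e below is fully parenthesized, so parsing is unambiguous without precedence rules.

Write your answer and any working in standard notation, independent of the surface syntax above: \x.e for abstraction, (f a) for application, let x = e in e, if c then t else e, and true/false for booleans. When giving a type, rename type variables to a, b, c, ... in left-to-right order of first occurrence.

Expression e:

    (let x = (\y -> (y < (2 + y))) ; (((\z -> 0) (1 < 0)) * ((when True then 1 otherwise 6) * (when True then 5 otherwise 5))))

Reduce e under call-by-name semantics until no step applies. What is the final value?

Derivation:
step 0: (let x = (\y.(y < (2 + y))) in (((\z.0) (1 < 0)) * ((if true then 1 else 6) * (if true then 5 else 5))))
step 1: [let@root] (((\z.0) (1 < 0)) * ((if true then 1 else 6) * (if true then 5 else 5)))
step 2: [beta@0] (0 * ((if true then 1 else 6) * (if true then 5 else 5)))
step 3: [if@1.0] (0 * (1 * (if true then 5 else 5)))
step 4: [if@1.1] (0 * (1 * 5))
step 5: [delta@1] (0 * 5)
step 6: [delta@root] 0

Answer: 0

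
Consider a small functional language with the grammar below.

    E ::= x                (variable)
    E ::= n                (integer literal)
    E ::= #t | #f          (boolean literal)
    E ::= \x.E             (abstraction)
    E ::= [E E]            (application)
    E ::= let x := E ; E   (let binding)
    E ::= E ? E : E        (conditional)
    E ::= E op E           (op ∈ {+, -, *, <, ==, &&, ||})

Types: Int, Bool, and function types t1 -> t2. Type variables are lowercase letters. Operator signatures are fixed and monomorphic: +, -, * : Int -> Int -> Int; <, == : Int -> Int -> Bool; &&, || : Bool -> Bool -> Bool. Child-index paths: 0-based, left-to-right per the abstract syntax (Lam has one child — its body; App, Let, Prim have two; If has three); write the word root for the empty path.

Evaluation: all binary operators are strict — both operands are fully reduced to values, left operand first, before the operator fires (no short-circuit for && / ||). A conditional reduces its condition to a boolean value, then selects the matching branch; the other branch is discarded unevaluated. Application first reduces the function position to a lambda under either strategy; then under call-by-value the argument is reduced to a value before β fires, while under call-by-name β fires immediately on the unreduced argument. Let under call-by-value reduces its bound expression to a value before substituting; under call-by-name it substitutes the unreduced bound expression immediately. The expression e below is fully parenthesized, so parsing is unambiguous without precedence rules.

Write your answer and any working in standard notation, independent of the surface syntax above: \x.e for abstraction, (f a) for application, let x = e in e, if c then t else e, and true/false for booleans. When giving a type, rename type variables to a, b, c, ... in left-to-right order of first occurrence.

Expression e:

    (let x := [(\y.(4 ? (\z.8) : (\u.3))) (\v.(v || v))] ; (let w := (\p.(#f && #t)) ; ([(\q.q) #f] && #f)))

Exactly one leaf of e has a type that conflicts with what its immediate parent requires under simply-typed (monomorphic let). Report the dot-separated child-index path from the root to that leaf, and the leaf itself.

Answer: 0.0.0.0 : 4

Trace:
  unify Int ~ Bool
  FAIL: mismatch Int ~ Bool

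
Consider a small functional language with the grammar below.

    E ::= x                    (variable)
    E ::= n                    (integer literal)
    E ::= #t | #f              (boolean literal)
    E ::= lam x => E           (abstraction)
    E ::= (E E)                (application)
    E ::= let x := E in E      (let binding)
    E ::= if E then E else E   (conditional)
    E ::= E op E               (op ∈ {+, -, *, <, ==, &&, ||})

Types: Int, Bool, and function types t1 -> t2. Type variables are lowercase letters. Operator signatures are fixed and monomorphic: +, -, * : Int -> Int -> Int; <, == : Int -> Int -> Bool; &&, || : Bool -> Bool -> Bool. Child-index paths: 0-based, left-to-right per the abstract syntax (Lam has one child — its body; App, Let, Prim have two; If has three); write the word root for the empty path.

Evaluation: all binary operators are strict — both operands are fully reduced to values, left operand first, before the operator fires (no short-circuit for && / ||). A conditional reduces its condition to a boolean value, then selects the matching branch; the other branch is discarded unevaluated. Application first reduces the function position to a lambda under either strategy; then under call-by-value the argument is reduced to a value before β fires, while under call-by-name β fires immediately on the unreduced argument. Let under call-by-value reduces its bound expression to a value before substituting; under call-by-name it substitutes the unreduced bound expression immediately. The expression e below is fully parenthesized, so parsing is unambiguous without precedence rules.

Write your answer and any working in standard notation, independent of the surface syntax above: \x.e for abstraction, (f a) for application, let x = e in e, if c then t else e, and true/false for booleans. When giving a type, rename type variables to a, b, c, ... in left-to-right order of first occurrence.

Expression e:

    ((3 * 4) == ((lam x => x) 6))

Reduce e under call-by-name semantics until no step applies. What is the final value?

Answer: false

Derivation:
step 0: ((3 * 4) == ((\x.x) 6))
step 1: [delta@0] (12 == ((\x.x) 6))
step 2: [beta@1] (12 == 6)
step 3: [delta@root] false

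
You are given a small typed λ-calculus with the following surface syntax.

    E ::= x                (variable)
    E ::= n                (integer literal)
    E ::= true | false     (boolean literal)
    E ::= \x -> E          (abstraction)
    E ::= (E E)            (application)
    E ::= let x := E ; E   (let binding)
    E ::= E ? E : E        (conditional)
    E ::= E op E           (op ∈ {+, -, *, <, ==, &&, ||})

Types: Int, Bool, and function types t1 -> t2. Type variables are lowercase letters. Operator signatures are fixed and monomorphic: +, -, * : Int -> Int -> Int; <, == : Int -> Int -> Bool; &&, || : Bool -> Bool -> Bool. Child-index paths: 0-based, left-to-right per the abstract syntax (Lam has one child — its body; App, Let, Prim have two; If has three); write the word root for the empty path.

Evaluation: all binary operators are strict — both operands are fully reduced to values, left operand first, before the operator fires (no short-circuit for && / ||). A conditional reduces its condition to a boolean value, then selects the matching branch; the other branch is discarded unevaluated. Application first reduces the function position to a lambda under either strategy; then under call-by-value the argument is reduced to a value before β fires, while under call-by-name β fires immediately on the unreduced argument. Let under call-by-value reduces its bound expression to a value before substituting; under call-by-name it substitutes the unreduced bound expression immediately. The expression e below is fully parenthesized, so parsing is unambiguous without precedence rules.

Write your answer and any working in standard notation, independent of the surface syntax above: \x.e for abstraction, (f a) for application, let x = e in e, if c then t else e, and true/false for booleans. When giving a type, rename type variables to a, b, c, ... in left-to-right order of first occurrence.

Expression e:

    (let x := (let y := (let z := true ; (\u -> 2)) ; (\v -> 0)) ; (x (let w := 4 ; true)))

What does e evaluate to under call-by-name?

Answer: 0

Working:
step 0: (let x = (let y = (let z = true in (\u.2)) in (\v.0)) in (x (let w = 4 in true)))
step 1: [let@root] ((let y = (let z = true in (\u.2)) in (\v.0)) (let w = 4 in true))
step 2: [let@0] ((\v.0) (let w = 4 in true))
step 3: [beta@root] 0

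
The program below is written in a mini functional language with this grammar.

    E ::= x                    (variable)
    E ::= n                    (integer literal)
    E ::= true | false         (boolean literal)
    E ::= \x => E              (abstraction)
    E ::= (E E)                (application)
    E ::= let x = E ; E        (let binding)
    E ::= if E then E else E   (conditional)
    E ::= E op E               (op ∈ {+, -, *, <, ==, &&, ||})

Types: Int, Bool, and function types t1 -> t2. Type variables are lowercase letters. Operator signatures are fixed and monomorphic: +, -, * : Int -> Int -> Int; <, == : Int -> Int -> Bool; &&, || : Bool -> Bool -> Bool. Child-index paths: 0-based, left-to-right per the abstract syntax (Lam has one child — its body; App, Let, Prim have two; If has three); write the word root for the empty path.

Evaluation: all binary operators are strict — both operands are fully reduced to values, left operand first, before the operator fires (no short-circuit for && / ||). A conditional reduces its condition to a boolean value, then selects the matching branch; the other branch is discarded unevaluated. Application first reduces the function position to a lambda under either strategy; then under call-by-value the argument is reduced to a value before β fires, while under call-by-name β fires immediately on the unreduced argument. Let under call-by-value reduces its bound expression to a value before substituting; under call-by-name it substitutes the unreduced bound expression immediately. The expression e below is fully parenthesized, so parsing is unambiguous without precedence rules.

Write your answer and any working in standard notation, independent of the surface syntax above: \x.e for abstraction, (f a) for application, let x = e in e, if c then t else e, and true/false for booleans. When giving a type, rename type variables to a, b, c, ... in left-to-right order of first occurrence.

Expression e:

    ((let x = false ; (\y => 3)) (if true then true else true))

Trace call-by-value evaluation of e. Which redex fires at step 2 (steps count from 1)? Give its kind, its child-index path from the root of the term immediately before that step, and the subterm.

Answer: if at 1 : (if true then true else true)

Working:
step 0: ((let x = false in (\y.3)) (if true then true else true))
step 1: [let@0] ((\y.3) (if true then true else true))
step 2: [if@1] ((\y.3) true)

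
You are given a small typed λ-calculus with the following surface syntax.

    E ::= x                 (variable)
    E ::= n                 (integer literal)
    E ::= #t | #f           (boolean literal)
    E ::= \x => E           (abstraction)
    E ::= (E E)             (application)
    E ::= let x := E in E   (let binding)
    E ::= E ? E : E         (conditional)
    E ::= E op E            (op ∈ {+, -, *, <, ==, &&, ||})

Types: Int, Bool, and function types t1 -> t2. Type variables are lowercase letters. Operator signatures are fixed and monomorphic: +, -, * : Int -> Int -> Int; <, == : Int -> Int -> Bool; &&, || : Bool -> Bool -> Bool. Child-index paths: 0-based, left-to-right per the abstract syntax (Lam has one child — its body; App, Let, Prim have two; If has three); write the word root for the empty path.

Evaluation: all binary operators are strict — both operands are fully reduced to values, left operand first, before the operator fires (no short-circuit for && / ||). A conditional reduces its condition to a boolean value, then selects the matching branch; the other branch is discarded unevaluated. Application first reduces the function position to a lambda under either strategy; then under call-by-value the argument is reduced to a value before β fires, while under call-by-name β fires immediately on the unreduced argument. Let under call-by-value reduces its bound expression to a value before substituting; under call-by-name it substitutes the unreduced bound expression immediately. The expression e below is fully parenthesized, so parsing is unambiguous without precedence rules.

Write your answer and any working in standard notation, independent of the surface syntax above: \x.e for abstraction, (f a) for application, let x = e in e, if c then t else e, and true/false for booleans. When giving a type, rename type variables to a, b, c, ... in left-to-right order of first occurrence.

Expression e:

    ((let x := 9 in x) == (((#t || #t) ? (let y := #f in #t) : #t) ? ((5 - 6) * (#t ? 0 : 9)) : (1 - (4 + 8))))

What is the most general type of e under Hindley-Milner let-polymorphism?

Answer: Bool

Derivation:
let x : Int
x : Int
  unify Int ~ Int
  unify Bool ~ Bool
  unify Bool ~ Bool
  unify Bool ~ Bool
let y : Bool
  unify Bool ~ Bool
  unify Bool ~ Bool
  unify Int ~ Int
  unify Int ~ Int
  unify Int ~ Int
  unify Bool ~ Bool
  unify Int ~ Int
  unify Int ~ Int
  unify Int ~ Int
  unify Int ~ Int
  unify Int ~ Int
  unify Int ~ Int
  unify Int ~ Int
  unify Int ~ Int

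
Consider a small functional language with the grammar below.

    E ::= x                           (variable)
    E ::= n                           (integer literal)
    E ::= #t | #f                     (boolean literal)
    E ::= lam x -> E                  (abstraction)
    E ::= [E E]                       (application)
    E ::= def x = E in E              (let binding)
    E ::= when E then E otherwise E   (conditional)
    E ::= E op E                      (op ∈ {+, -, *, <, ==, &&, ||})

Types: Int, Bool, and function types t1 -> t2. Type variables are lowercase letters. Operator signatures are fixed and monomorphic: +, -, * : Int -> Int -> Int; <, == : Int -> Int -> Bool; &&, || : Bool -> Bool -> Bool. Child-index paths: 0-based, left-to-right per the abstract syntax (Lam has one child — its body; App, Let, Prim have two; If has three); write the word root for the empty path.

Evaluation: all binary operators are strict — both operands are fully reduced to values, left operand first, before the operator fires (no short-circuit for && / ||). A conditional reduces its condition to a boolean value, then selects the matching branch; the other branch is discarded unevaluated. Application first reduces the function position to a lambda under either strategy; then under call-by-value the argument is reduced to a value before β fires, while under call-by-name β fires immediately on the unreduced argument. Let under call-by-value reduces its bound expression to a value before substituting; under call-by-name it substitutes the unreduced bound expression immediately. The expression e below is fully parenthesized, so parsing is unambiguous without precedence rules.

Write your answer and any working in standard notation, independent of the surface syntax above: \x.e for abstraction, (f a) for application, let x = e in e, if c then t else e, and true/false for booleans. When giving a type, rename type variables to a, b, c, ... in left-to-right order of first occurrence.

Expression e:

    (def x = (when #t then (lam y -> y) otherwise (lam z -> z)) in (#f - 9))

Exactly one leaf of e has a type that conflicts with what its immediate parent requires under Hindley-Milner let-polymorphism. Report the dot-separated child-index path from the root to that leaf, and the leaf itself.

Working:
  unify Bool ~ Bool
y : a
\y._ : a -> a
z : b
\z._ : b -> b
  unify a -> a ~ b -> b
  unify a ~ b
  unify b ~ b
let x : forall. b -> b
  unify Bool ~ Int
  FAIL: mismatch Bool ~ Int

Answer: 1.0 : false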